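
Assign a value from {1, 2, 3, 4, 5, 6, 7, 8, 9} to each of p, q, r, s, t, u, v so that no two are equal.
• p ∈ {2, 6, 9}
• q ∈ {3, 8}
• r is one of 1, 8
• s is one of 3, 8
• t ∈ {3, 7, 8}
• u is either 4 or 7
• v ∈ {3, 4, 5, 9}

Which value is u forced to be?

The 2 variables q and s are confined to {3, 8}, which locks those values in; drop them from r, t, v.
r's domain is down to {1}, so r = 1.
t has just one choice, so t = 7. Remove 7 from u.
So u = 4.

4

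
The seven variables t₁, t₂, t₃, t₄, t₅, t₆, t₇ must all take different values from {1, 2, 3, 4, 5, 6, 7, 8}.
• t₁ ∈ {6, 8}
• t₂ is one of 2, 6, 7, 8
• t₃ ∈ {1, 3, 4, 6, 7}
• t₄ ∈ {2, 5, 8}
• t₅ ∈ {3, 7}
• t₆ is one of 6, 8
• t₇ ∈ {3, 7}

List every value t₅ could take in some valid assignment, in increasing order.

3, 7

t₁ and t₆ share exactly the 2 values {6, 8}; by pigeonhole those values go to them, so strike 6, 8 from t₂, t₃, t₄.
t₅ and t₇ share exactly the 2 values {3, 7}; by pigeonhole those values go to them, so strike 3, 7 from t₂, t₃.
t₂'s domain is down to {2}, so t₂ = 2. Strike 2 from t₄.
t₄ has just one choice, so t₄ = 5.
No further eliminations apply; t₅ can still be any of 3, 7.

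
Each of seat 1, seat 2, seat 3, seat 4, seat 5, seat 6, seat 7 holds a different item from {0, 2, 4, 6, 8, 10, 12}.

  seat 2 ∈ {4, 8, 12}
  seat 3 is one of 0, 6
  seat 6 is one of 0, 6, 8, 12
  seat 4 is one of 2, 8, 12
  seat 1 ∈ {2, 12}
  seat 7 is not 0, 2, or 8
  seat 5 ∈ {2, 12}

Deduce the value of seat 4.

8

The 7 variables draw from only 7 values {0, 2, 4, 6, 8, 10, 12}, so each is used; only seat 7 can be 10, hence seat 7 = 10.
The 6 still-open variables draw from only 6 values {0, 2, 4, 6, 8, 12}, so each is used; only seat 2 can be 4, hence seat 2 = 4.
seat 1 and seat 5 share exactly the 2 values {2, 12}; by pigeonhole those values go to them, so strike 2, 12 from seat 4, seat 6.
So seat 4 = 8.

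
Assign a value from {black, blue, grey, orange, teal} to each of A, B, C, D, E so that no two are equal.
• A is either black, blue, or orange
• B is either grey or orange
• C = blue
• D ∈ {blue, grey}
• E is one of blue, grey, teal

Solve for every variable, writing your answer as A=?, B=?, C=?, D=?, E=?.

C has just one choice, so C = blue. Strike blue from A, D, E.
D has just one choice, so D = grey. So B, E can't be grey.
That leaves E = teal.
B has just one choice, so B = orange. Remove orange from A.
A must be black (only option left).

A=black, B=orange, C=blue, D=grey, E=teal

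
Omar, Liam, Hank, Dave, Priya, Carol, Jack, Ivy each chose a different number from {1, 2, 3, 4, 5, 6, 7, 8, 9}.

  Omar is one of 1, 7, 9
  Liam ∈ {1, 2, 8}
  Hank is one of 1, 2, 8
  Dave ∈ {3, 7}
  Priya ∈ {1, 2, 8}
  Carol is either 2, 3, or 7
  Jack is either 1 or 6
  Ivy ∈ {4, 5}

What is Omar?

Liam, Hank, Priya between them cover only {1, 2, 8} — a naked triple. Remove those values from Omar, Carol, Jack.
Jack has just one choice, so Jack = 6.
Dave and Carol between them cover only {3, 7} — a naked pair. Remove those values from Omar.
So Omar = 9.

9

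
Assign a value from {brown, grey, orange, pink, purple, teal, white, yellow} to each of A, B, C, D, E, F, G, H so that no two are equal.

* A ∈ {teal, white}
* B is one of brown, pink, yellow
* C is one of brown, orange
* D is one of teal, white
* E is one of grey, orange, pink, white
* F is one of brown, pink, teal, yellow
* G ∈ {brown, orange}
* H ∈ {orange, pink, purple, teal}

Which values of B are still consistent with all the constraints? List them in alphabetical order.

pink, yellow

The 8 variables draw from only 8 values {brown, grey, orange, pink, purple, teal, white, yellow}, so each is used; only E can be grey, hence E = grey.
The 7 still-open variables draw from only 7 values {brown, orange, pink, purple, teal, white, yellow}, so each is used; only H can be purple, hence H = purple.
A and D between them cover only {teal, white} — a naked pair. Remove those values from F.
C and G share exactly the 2 values {brown, orange}; by pigeonhole those values go to them, so strike brown, orange from B, F.
No further eliminations apply; B can still be any of pink, yellow.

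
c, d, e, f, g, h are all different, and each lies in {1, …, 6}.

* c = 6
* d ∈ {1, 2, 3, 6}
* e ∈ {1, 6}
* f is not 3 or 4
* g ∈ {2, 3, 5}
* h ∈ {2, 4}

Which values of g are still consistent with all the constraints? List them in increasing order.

c must be 6 (only option left). Remove 6 from d, e, f.
That leaves e = 1. Strike 1 from d, f.
Among the 4 still-open variables, 4 fits only h (and all 4 values in {2, 3, 4, 5} must be used), so h = 4.
No further eliminations apply; g can still be any of 2, 3, 5.

2, 3, 5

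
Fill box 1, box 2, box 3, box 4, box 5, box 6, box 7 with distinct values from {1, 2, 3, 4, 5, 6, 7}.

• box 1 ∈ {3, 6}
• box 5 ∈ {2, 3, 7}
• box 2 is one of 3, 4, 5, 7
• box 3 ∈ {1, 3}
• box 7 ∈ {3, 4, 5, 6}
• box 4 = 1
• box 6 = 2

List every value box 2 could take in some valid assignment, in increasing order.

4, 5

box 4's domain is down to {1}, so box 4 = 1. Remove 1 from box 3.
box 6 must be 2 (only option left). Eliminate 2 elsewhere: box 5.
box 3 must be 3 (only option left). Remove 3 from box 1, box 2, box 5, box 7.
box 5 must be 7 (only option left). Remove 7 from box 2.
That leaves box 1 = 6. So box 7 can't be 6.
No further eliminations apply; box 2 can still be any of 4, 5.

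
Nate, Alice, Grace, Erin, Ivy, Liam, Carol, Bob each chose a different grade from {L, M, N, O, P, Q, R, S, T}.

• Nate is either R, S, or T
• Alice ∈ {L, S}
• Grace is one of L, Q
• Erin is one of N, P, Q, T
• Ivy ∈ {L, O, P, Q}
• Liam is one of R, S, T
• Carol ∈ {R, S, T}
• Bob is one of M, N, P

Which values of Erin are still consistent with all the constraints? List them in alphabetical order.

Nate, Liam, Carol share exactly the 3 values {R, S, T}; by pigeonhole those values go to them, so strike R, S, T from Alice, Erin.
Alice has just one choice, so Alice = L. Strike L from Grace, Ivy.
Grace must be Q (only option left). So Erin, Ivy can't be Q.
No further eliminations apply; Erin can still be any of N, P.

N, P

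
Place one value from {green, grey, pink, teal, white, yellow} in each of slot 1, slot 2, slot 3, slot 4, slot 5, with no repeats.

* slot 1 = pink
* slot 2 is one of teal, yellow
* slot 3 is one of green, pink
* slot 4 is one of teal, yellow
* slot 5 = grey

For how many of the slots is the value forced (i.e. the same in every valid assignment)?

3

slot 1's domain is down to {pink}, so slot 1 = pink. So slot 3 can't be pink.
That leaves slot 3 = green.
slot 5's domain is down to {grey}, so slot 5 = grey.
Determined: slot 1=pink, slot 3=green, slot 5=grey. The other slots each still have more than one consistent value. That makes 3.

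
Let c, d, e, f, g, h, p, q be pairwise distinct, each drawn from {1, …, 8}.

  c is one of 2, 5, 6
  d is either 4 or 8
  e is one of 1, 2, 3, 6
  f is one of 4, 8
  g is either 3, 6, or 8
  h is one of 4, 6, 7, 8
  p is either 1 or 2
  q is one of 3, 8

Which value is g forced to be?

6

The 8 variables draw from only 8 values {1, 2, 3, 4, 5, 6, 7, 8}, so each is used; only c can be 5, hence c = 5.
Among the 7 still-open variables, 7 fits only h (and all 7 values in {1, 2, 3, 4, 6, 7, 8} must be used), so h = 7.
d and f share exactly the 2 values {4, 8}; by pigeonhole those values go to them, so strike 4, 8 from g, q.
q has just one choice, so q = 3. Remove 3 from e, g.
So g = 6.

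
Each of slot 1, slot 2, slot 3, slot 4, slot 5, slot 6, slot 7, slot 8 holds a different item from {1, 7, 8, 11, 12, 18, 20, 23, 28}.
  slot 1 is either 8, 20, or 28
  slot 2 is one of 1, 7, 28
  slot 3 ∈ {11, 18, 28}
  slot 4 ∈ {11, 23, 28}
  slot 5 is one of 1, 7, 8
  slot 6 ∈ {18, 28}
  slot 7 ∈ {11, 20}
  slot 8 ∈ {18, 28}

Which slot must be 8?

The 8 variables draw from only 8 values {1, 7, 8, 11, 18, 20, 23, 28}, so each is used; only slot 4 can be 23, hence slot 4 = 23.
The 2 variables slot 6 and slot 8 are confined to {18, 28}, which locks those values in; drop them from slot 1, slot 2, slot 3.
That leaves slot 3 = 11. So slot 7 can't be 11.
slot 7 has just one choice, so slot 7 = 20. Eliminate 20 elsewhere: slot 1.
So 8 goes to slot 1.

slot 1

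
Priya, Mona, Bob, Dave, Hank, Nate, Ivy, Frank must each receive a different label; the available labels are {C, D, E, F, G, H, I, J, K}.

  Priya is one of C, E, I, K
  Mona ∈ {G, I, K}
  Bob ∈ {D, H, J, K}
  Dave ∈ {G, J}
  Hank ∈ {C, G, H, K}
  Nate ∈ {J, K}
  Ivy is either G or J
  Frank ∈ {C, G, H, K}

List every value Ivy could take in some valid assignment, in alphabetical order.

G, J

The 8 variables together cover exactly {C, D, E, G, H, I, J, K} — 8 values for 8 variables — and D appears only in Bob's list, so Bob = D.
The 7 still-open variables together cover exactly {C, E, G, H, I, J, K} — 7 values for 7 variables — and E appears only in Priya's list, so Priya = E.
Among the 6 still-open variables, I fits only Mona (and all 6 values in {C, G, H, I, J, K} must be used), so Mona = I.
Dave and Ivy share exactly the 2 values {G, J}; by pigeonhole those values go to them, so strike G, J from Hank, Nate, Frank.
Nate must be K (only option left). So Hank, Frank can't be K.
No further eliminations apply; Ivy can still be any of G, J.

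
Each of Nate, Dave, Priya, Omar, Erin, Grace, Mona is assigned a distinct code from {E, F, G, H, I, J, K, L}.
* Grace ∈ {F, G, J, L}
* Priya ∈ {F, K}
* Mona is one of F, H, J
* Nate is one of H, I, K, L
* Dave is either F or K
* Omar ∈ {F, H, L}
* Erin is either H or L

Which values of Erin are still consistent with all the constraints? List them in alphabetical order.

H, L

The 7 variables draw from only 7 values {F, G, H, I, J, K, L}, so each is used; only Grace can be G, hence Grace = G.
The 6 still-open variables together cover exactly {F, H, I, J, K, L} — 6 values for 6 variables — and I appears only in Nate's list, so Nate = I.
The 5 still-open variables draw from only 5 values {F, H, J, K, L}, so each is used; only Mona can be J, hence Mona = J.
Dave and Priya share exactly the 2 values {F, K}; by pigeonhole those values go to them, so strike F, K from Omar.
No further eliminations apply; Erin can still be any of H, L.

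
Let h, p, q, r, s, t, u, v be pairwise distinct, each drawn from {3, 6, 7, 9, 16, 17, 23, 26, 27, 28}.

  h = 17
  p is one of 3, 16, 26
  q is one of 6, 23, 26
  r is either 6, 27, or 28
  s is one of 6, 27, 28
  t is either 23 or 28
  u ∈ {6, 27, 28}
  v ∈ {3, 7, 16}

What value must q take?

26

h's domain is down to {17}, so h = 17.
r, s, u between them cover only {6, 27, 28} — a naked triple. Remove those values from q, t.
That leaves t = 23. Remove 23 from q.
So q = 26.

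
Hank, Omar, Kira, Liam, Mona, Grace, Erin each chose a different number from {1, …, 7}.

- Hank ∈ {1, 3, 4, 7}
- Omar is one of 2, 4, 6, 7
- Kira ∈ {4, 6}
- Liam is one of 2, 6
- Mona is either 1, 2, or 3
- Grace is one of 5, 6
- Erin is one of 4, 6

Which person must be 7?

Among the 7 variables, 5 fits only Grace (and all 7 values in {1, 2, 3, 4, 5, 6, 7} must be used), so Grace = 5.
Kira and Erin between them cover only {4, 6} — a naked pair. Remove those values from Hank, Omar, Liam.
Liam must be 2 (only option left). Remove 2 from Omar, Mona.
So 7 goes to Omar.

Omar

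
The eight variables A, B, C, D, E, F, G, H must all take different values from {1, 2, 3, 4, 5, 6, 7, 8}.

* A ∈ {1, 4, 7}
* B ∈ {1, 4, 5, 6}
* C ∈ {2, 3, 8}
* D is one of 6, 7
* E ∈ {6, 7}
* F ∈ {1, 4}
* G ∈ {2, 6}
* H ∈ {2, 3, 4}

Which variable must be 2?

G

The 8 variables together cover exactly {1, 2, 3, 4, 5, 6, 7, 8} — 8 values for 8 variables — and 5 appears only in B's list, so B = 5.
The 7 still-open variables together cover exactly {1, 2, 3, 4, 6, 7, 8} — 7 values for 7 variables — and 8 appears only in C's list, so C = 8.
Among the 6 still-open variables, 3 fits only H (and all 6 values in {1, 2, 3, 4, 6, 7} must be used), so H = 3.
Among the 5 still-open variables, 2 fits only G (and all 5 values in {1, 2, 4, 6, 7} must be used), so G = 2.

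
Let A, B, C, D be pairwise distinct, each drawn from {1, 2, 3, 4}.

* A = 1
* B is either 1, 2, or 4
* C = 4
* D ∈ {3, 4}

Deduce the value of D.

A has just one choice, so A = 1. Strike 1 from B.
C's domain is down to {4}, so C = 4. Eliminate 4 elsewhere: B, D.
So D = 3.

3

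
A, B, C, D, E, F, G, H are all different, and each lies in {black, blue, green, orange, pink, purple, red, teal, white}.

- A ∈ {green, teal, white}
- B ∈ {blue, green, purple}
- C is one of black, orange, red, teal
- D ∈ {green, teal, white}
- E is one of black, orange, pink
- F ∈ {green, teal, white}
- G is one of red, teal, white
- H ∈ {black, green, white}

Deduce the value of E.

A, D, F share exactly the 3 values {green, teal, white}; by pigeonhole those values go to them, so strike green, teal, white from B, C, G, H.
G has just one choice, so G = red. Remove red from C.
That leaves H = black. Remove black from C, E.
That leaves C = orange. So E can't be orange.
So E = pink.

pink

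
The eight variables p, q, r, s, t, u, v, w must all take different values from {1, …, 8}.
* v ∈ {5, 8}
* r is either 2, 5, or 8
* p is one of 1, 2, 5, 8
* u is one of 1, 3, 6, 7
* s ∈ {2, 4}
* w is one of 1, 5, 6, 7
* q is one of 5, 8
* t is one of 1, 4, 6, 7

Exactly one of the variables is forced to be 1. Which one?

p

Among the 8 variables, 3 fits only u (and all 8 values in {1, 2, 3, 4, 5, 6, 7, 8} must be used), so u = 3.
q and v between them cover only {5, 8} — a naked pair. Remove those values from p, r, w.
r has just one choice, so r = 2. Eliminate 2 elsewhere: p, s.
So 1 goes to p.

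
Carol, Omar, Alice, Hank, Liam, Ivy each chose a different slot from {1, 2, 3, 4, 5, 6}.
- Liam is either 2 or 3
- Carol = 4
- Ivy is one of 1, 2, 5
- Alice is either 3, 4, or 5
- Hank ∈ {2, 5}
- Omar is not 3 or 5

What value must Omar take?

6

Carol must be 4 (only option left). Strike 4 from Omar, Alice.
The 5 still-open variables together cover exactly {1, 2, 3, 5, 6} — 5 values for 5 variables — and 6 appears only in Omar's list, so Omar = 6.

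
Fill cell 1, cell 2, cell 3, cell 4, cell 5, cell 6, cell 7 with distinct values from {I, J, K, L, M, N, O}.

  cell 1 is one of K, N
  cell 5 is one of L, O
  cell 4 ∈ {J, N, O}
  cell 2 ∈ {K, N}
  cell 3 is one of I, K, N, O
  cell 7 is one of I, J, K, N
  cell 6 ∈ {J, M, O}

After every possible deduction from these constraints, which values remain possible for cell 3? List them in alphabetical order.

The 7 variables draw from only 7 values {I, J, K, L, M, N, O}, so each is used; only cell 5 can be L, hence cell 5 = L.
The 6 still-open variables draw from only 6 values {I, J, K, M, N, O}, so each is used; only cell 6 can be M, hence cell 6 = M.
cell 1 and cell 2 between them cover only {K, N} — a naked pair. Remove those values from cell 3, cell 4, cell 7.
No further eliminations apply; cell 3 can still be any of I, O.

I, O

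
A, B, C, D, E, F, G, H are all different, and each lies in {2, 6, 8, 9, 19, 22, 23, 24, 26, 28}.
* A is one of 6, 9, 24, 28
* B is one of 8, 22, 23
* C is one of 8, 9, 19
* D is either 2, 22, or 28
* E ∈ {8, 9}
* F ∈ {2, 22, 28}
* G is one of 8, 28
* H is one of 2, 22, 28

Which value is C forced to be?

19

The 3 variables D, F, H are confined to {2, 22, 28}, which locks those values in; drop them from A, B, G.
G's domain is down to {8}, so G = 8. Eliminate 8 elsewhere: B, C, E.
B's domain is down to {23}, so B = 23.
That leaves E = 9. Strike 9 from A, C.
So C = 19.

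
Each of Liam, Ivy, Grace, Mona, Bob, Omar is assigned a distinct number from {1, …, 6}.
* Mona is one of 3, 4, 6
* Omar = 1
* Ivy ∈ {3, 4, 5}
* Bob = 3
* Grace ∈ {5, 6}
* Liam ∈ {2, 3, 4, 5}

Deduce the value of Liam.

2

Bob has just one choice, so Bob = 3. Eliminate 3 elsewhere: Liam, Ivy, Mona.
Omar must be 1 (only option left).
The 4 still-open variables draw from only 4 values {2, 4, 5, 6}, so each is used; only Liam can be 2, hence Liam = 2.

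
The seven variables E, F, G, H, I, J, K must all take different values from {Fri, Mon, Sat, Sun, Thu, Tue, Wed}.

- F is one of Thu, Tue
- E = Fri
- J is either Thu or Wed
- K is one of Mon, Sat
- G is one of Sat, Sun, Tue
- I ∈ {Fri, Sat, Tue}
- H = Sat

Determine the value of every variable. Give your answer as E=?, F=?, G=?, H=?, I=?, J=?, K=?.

E=Fri, F=Thu, G=Sun, H=Sat, I=Tue, J=Wed, K=Mon

E must be Fri (only option left). Strike Fri from I.
That leaves H = Sat. Remove Sat from G, I, K.
I must be Tue (only option left). Remove Tue from F, G.
K must be Mon (only option left).
F has just one choice, so F = Thu. Remove Thu from J.
G has just one choice, so G = Sun.
J has just one choice, so J = Wed.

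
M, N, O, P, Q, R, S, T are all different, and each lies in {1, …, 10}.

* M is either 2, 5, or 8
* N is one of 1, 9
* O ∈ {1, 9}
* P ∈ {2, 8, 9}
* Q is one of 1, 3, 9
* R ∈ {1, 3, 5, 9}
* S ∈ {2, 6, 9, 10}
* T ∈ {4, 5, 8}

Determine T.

4

N and O between them cover only {1, 9} — a naked pair. Remove those values from P, Q, R, S.
That leaves Q = 3. So R can't be 3.
R's domain is down to {5}, so R = 5. So M, T can't be 5.
The 2 variables M and P are confined to {2, 8}, which locks those values in; drop them from S, T.
So T = 4.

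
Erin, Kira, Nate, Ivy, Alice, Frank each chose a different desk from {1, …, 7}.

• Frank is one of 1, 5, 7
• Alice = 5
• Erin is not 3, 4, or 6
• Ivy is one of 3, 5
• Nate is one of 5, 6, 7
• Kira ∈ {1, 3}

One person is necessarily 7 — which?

Alice's domain is down to {5}, so Alice = 5. Strike 5 from Erin, Nate, Ivy, Frank.
Ivy's domain is down to {3}, so Ivy = 3. So Kira can't be 3.
Kira must be 1 (only option left). Eliminate 1 elsewhere: Erin, Frank.
So 7 goes to Frank.

Frank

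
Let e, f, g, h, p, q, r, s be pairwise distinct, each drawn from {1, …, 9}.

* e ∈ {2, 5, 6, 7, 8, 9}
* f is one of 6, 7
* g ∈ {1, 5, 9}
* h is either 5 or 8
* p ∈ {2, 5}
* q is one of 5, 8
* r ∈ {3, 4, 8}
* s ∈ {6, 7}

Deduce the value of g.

f and s share exactly the 2 values {6, 7}; by pigeonhole those values go to them, so strike 6, 7 from e.
h and q share exactly the 2 values {5, 8}; by pigeonhole those values go to them, so strike 5, 8 from e, g, p, r.
p has just one choice, so p = 2. Strike 2 from e.
e's domain is down to {9}, so e = 9. Strike 9 from g.
So g = 1.

1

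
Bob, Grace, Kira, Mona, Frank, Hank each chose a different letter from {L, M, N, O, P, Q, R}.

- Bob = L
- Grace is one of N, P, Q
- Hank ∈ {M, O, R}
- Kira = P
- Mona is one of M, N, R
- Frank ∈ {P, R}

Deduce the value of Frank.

R

Bob's domain is down to {L}, so Bob = L.
Kira's domain is down to {P}, so Kira = P. Remove P from Grace, Frank.
So Frank = R.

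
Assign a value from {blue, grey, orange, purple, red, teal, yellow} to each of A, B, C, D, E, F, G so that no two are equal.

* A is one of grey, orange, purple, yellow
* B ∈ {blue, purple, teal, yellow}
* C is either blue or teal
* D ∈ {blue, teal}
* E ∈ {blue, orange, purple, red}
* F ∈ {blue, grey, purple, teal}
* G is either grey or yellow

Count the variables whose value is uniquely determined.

The 7 variables draw from only 7 values {blue, grey, orange, purple, red, teal, yellow}, so each is used; only E can be red, hence E = red.
Among the 6 still-open variables, orange fits only A (and all 6 values in {blue, grey, orange, purple, teal, yellow} must be used), so A = orange.
C and D between them cover only {blue, teal} — a naked pair. Remove those values from B, F.
Determined: A=orange, E=red. The other variables each still have more than one consistent value. That makes 2.

2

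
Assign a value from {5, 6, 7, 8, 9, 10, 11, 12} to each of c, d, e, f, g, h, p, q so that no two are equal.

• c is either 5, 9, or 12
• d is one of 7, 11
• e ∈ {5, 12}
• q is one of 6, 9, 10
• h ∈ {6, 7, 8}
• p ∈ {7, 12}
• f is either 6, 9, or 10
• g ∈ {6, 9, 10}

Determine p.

Among the 8 variables, 8 fits only h (and all 8 values in {5, 6, 7, 8, 9, 10, 11, 12} must be used), so h = 8.
The 7 still-open variables together cover exactly {5, 6, 7, 9, 10, 11, 12} — 7 values for 7 variables — and 11 appears only in d's list, so d = 11.
The 6 still-open variables draw from only 6 values {5, 6, 7, 9, 10, 12}, so each is used; only p can be 7, hence p = 7.

7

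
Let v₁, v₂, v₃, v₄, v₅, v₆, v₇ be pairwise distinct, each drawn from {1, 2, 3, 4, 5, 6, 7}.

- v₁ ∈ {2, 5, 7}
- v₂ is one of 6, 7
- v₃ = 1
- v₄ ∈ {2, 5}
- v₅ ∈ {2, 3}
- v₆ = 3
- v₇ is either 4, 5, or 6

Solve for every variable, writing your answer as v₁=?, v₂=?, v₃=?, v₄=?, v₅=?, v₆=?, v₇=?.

v₁=7, v₂=6, v₃=1, v₄=5, v₅=2, v₆=3, v₇=4

v₃ has just one choice, so v₃ = 1.
v₆ has just one choice, so v₆ = 3. Eliminate 3 elsewhere: v₅.
v₅ must be 2 (only option left). Strike 2 from v₁, v₄.
That leaves v₄ = 5. Remove 5 from v₁, v₇.
v₁ must be 7 (only option left). Eliminate 7 elsewhere: v₂.
v₂ has just one choice, so v₂ = 6. Remove 6 from v₇.
That leaves v₇ = 4.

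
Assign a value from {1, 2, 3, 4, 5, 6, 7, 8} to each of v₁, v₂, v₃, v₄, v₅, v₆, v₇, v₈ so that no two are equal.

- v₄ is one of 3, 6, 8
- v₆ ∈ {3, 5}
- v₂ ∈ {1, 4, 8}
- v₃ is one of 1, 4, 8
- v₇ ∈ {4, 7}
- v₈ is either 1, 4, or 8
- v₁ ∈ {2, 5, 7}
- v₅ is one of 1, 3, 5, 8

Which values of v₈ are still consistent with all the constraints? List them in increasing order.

1, 4, 8

The 8 variables draw from only 8 values {1, 2, 3, 4, 5, 6, 7, 8}, so each is used; only v₁ can be 2, hence v₁ = 2.
The 7 still-open variables together cover exactly {1, 3, 4, 5, 6, 7, 8} — 7 values for 7 variables — and 6 appears only in v₄'s list, so v₄ = 6.
The 6 still-open variables draw from only 6 values {1, 3, 4, 5, 7, 8}, so each is used; only v₇ can be 7, hence v₇ = 7.
v₂, v₃, v₈ share exactly the 3 values {1, 4, 8}; by pigeonhole those values go to them, so strike 1, 4, 8 from v₅.
No further eliminations apply; v₈ can still be any of 1, 4, 8.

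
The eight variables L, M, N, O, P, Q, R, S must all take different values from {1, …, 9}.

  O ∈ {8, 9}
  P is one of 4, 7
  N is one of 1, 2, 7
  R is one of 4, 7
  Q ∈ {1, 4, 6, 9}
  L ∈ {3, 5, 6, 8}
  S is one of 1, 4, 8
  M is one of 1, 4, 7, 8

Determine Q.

6

P and R between them cover only {4, 7} — a naked pair. Remove those values from M, N, Q, S.
M and S share exactly the 2 values {1, 8}; by pigeonhole those values go to them, so strike 1, 8 from L, N, O, Q.
N has just one choice, so N = 2.
That leaves O = 9. Eliminate 9 elsewhere: Q.
So Q = 6.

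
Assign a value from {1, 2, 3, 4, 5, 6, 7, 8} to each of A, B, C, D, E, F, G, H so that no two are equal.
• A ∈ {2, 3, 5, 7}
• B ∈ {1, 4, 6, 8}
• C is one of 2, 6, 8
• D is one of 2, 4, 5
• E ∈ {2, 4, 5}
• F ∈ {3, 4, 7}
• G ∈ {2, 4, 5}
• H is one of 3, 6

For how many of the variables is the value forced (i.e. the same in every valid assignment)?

The 8 variables draw from only 8 values {1, 2, 3, 4, 5, 6, 7, 8}, so each is used; only B can be 1, hence B = 1.
Among the 7 still-open variables, 8 fits only C (and all 7 values in {2, 3, 4, 5, 6, 7, 8} must be used), so C = 8.
The 6 still-open variables draw from only 6 values {2, 3, 4, 5, 6, 7}, so each is used; only H can be 6, hence H = 6.
The 3 variables D, E, G are confined to {2, 4, 5}, which locks those values in; drop them from A, F.
Determined: B=1, C=8, H=6. The other variables each still have more than one consistent value. That makes 3.

3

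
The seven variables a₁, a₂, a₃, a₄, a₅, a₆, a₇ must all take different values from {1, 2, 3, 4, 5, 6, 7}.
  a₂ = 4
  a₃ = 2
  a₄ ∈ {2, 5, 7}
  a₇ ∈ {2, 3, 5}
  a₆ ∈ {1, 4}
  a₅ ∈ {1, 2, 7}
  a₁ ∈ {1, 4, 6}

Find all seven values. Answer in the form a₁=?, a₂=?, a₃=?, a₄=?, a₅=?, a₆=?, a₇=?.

a₂ has just one choice, so a₂ = 4. Eliminate 4 elsewhere: a₁, a₆.
a₃ must be 2 (only option left). Remove 2 from a₄, a₅, a₇.
a₆ must be 1 (only option left). Strike 1 from a₁, a₅.
a₁ has just one choice, so a₁ = 6.
a₅'s domain is down to {7}, so a₅ = 7. Eliminate 7 elsewhere: a₄.
a₄ must be 5 (only option left). Strike 5 from a₇.
a₇ must be 3 (only option left).

a₁=6, a₂=4, a₃=2, a₄=5, a₅=7, a₆=1, a₇=3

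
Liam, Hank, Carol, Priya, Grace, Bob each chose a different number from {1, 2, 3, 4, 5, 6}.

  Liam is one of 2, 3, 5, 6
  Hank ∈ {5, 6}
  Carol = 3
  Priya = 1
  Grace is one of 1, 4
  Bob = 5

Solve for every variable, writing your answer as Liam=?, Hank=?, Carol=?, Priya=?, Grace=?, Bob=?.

Carol must be 3 (only option left). Eliminate 3 elsewhere: Liam.
Priya must be 1 (only option left). Strike 1 from Grace.
Grace must be 4 (only option left).
That leaves Bob = 5. So Liam, Hank can't be 5.
That leaves Hank = 6. Eliminate 6 elsewhere: Liam.
Liam must be 2 (only option left).

Liam=2, Hank=6, Carol=3, Priya=1, Grace=4, Bob=5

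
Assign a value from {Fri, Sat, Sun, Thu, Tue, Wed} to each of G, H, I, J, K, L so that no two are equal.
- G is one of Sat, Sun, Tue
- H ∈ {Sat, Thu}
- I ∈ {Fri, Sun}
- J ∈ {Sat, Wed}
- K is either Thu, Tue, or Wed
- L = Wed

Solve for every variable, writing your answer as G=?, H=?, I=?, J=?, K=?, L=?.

G=Sun, H=Thu, I=Fri, J=Sat, K=Tue, L=Wed

L has just one choice, so L = Wed. Eliminate Wed elsewhere: J, K.
J has just one choice, so J = Sat. So G, H can't be Sat.
H has just one choice, so H = Thu. Remove Thu from K.
That leaves K = Tue. So G can't be Tue.
G has just one choice, so G = Sun. Remove Sun from I.
That leaves I = Fri.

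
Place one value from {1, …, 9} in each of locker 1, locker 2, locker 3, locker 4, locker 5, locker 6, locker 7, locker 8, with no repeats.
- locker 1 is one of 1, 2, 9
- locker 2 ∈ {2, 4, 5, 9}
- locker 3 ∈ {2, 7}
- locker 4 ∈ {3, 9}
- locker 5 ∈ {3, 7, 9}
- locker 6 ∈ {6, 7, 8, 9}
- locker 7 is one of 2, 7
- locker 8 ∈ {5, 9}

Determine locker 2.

The 2 variables locker 3 and locker 7 are confined to {2, 7}, which locks those values in; drop them from locker 1, locker 2, locker 5, locker 6.
locker 4 and locker 5 share exactly the 2 values {3, 9}; by pigeonhole those values go to them, so strike 3, 9 from locker 1, locker 2, locker 6, locker 8.
locker 1's domain is down to {1}, so locker 1 = 1.
locker 8's domain is down to {5}, so locker 8 = 5. Eliminate 5 elsewhere: locker 2.
So locker 2 = 4.

4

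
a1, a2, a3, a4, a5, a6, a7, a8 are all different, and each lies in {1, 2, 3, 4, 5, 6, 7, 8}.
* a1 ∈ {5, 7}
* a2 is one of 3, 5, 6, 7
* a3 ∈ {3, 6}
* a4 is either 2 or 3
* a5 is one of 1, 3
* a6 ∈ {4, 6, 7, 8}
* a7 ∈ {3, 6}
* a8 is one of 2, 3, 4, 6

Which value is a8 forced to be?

4

The 8 variables draw from only 8 values {1, 2, 3, 4, 5, 6, 7, 8}, so each is used; only a5 can be 1, hence a5 = 1.
The 7 still-open variables draw from only 7 values {2, 3, 4, 5, 6, 7, 8}, so each is used; only a6 can be 8, hence a6 = 8.
The 6 still-open variables draw from only 6 values {2, 3, 4, 5, 6, 7}, so each is used; only a8 can be 4, hence a8 = 4.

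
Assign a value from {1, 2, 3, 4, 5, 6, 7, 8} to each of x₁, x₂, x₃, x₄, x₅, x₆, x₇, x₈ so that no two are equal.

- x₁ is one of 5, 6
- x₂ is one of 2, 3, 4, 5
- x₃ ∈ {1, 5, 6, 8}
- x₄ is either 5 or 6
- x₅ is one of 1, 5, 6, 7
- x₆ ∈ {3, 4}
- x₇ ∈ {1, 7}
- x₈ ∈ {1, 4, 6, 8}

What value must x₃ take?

The 8 variables together cover exactly {1, 2, 3, 4, 5, 6, 7, 8} — 8 values for 8 variables — and 2 appears only in x₂'s list, so x₂ = 2.
The 7 still-open variables together cover exactly {1, 3, 4, 5, 6, 7, 8} — 7 values for 7 variables — and 3 appears only in x₆'s list, so x₆ = 3.
The 6 still-open variables draw from only 6 values {1, 4, 5, 6, 7, 8}, so each is used; only x₈ can be 4, hence x₈ = 4.
Among the 5 still-open variables, 8 fits only x₃ (and all 5 values in {1, 5, 6, 7, 8} must be used), so x₃ = 8.

8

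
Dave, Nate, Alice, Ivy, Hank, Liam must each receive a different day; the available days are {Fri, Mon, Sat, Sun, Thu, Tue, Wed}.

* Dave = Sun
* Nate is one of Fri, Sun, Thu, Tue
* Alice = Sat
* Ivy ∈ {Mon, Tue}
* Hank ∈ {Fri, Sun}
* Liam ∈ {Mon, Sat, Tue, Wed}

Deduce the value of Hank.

Fri

Dave has just one choice, so Dave = Sun. Strike Sun from Nate, Hank.
So Hank = Fri.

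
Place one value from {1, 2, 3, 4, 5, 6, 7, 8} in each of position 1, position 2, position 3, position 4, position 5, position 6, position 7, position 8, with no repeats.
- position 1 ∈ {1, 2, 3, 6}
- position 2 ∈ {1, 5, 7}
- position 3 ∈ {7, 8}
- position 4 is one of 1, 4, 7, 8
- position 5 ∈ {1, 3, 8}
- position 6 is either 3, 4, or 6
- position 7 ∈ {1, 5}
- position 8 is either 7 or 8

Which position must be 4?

position 4

The 8 variables draw from only 8 values {1, 2, 3, 4, 5, 6, 7, 8}, so each is used; only position 1 can be 2, hence position 1 = 2.
The 7 still-open variables draw from only 7 values {1, 3, 4, 5, 6, 7, 8}, so each is used; only position 6 can be 6, hence position 6 = 6.
The 6 still-open variables draw from only 6 values {1, 3, 4, 5, 7, 8}, so each is used; only position 5 can be 3, hence position 5 = 3.
The 5 still-open variables draw from only 5 values {1, 4, 5, 7, 8}, so each is used; only position 4 can be 4, hence position 4 = 4.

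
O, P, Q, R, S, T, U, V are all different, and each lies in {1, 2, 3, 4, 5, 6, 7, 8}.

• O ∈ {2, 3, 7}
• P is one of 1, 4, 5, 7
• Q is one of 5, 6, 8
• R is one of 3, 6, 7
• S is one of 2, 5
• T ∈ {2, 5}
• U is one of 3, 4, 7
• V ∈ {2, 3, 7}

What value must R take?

6

Among the 8 variables, 1 fits only P (and all 8 values in {1, 2, 3, 4, 5, 6, 7, 8} must be used), so P = 1.
Among the 7 still-open variables, 4 fits only U (and all 7 values in {2, 3, 4, 5, 6, 7, 8} must be used), so U = 4.
Among the 6 still-open variables, 8 fits only Q (and all 6 values in {2, 3, 5, 6, 7, 8} must be used), so Q = 8.
Among the 5 still-open variables, 6 fits only R (and all 5 values in {2, 3, 5, 6, 7} must be used), so R = 6.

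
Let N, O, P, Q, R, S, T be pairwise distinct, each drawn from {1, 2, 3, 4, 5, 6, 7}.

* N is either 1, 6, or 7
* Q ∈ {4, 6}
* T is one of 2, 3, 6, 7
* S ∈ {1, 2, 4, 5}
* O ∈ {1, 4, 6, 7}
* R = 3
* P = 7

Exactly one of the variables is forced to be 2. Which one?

P's domain is down to {7}, so P = 7. Eliminate 7 elsewhere: N, O, T.
R must be 3 (only option left). Remove 3 from T.
The 5 still-open variables together cover exactly {1, 2, 4, 5, 6} — 5 values for 5 variables — and 5 appears only in S's list, so S = 5.
The 4 still-open variables together cover exactly {1, 2, 4, 6} — 4 values for 4 variables — and 2 appears only in T's list, so T = 2.

T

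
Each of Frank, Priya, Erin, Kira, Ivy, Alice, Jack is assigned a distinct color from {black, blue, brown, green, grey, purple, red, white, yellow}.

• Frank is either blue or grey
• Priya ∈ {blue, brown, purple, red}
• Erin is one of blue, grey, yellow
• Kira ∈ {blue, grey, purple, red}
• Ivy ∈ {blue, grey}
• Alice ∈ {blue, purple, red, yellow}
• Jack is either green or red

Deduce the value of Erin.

Among the 7 variables, brown fits only Priya (and all 7 values in {blue, brown, green, grey, purple, red, yellow} must be used), so Priya = brown.
Among the 6 still-open variables, green fits only Jack (and all 6 values in {blue, green, grey, purple, red, yellow} must be used), so Jack = green.
Frank and Ivy between them cover only {blue, grey} — a naked pair. Remove those values from Erin, Kira, Alice.
So Erin = yellow.

yellow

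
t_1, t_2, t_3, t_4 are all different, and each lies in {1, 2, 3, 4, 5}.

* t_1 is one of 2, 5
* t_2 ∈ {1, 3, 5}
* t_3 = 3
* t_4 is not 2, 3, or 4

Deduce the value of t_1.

2

t_3's domain is down to {3}, so t_3 = 3. So t_2 can't be 3.
The 3 still-open variables together cover exactly {1, 2, 5} — 3 values for 3 variables — and 2 appears only in t_1's list, so t_1 = 2.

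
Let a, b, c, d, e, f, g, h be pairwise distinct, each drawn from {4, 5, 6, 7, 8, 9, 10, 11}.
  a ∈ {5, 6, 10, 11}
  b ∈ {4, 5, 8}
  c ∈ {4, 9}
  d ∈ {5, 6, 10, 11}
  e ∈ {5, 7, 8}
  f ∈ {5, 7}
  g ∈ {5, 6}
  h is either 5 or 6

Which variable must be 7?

f

The 8 variables draw from only 8 values {4, 5, 6, 7, 8, 9, 10, 11}, so each is used; only c can be 9, hence c = 9.
The 7 still-open variables together cover exactly {4, 5, 6, 7, 8, 10, 11} — 7 values for 7 variables — and 4 appears only in b's list, so b = 4.
The 6 still-open variables together cover exactly {5, 6, 7, 8, 10, 11} — 6 values for 6 variables — and 8 appears only in e's list, so e = 8.
The 5 still-open variables draw from only 5 values {5, 6, 7, 10, 11}, so each is used; only f can be 7, hence f = 7.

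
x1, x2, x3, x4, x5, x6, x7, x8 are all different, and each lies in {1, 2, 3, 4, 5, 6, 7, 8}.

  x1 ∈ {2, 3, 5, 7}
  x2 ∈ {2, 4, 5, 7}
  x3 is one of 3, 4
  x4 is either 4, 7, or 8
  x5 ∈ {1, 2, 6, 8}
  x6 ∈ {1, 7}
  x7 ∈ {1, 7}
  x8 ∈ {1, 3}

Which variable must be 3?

The 8 variables together cover exactly {1, 2, 3, 4, 5, 6, 7, 8} — 8 values for 8 variables — and 6 appears only in x5's list, so x5 = 6.
Among the 7 still-open variables, 8 fits only x4 (and all 7 values in {1, 2, 3, 4, 5, 7, 8} must be used), so x4 = 8.
The 2 variables x6 and x7 are confined to {1, 7}, which locks those values in; drop them from x1, x2, x8.
So 3 goes to x8.

x8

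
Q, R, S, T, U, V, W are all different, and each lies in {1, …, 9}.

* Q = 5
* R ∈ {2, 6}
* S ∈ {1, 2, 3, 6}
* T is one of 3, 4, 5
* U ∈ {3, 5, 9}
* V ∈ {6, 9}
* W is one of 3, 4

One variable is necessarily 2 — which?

R

Q's domain is down to {5}, so Q = 5. Strike 5 from T, U.
The 6 still-open variables draw from only 6 values {1, 2, 3, 4, 6, 9}, so each is used; only S can be 1, hence S = 1.
Among the 5 still-open variables, 2 fits only R (and all 5 values in {2, 3, 4, 6, 9} must be used), so R = 2.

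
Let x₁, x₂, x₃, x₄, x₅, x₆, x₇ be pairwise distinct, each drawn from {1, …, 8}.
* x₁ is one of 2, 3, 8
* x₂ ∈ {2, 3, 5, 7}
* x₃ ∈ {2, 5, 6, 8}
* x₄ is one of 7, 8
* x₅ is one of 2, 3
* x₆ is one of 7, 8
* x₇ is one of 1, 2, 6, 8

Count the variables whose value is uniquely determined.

3

Among the 7 variables, 1 fits only x₇ (and all 7 values in {1, 2, 3, 5, 6, 7, 8} must be used), so x₇ = 1.
The 6 still-open variables draw from only 6 values {2, 3, 5, 6, 7, 8}, so each is used; only x₃ can be 6, hence x₃ = 6.
Among the 5 still-open variables, 5 fits only x₂ (and all 5 values in {2, 3, 5, 7, 8} must be used), so x₂ = 5.
x₄ and x₆ share exactly the 2 values {7, 8}; by pigeonhole those values go to them, so strike 7, 8 from x₁.
Determined: x₂=5, x₃=6, x₇=1. The other variables each still have more than one consistent value. That makes 3.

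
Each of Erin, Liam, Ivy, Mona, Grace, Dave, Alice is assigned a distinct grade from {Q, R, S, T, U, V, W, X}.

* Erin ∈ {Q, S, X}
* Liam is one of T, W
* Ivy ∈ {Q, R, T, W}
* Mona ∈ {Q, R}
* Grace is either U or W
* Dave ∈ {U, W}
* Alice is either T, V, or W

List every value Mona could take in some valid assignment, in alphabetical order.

Q, R

Grace and Dave share exactly the 2 values {U, W}; by pigeonhole those values go to them, so strike U, W from Liam, Ivy, Alice.
Liam must be T (only option left). Remove T from Ivy, Alice.
Alice has just one choice, so Alice = V.
Ivy and Mona between them cover only {Q, R} — a naked pair. Remove those values from Erin.
No further eliminations apply; Mona can still be any of Q, R.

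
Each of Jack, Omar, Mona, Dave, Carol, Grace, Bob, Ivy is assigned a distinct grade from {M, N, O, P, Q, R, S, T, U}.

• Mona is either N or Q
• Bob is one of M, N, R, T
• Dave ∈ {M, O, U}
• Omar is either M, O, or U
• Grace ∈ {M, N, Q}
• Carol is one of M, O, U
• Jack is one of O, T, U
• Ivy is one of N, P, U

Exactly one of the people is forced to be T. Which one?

The 8 variables draw from only 8 values {M, N, O, P, Q, R, T, U}, so each is used; only Ivy can be P, hence Ivy = P.
The 7 still-open variables draw from only 7 values {M, N, O, Q, R, T, U}, so each is used; only Bob can be R, hence Bob = R.
The 6 still-open variables together cover exactly {M, N, O, Q, T, U} — 6 values for 6 variables — and T appears only in Jack's list, so Jack = T.

Jack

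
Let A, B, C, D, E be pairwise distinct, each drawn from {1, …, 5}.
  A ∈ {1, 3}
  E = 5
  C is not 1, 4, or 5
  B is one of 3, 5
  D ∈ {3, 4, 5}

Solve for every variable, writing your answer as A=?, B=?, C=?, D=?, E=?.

A=1, B=3, C=2, D=4, E=5

E has just one choice, so E = 5. Remove 5 from B, D.
B's domain is down to {3}, so B = 3. Strike 3 from A, C, D.
C has just one choice, so C = 2.
D must be 4 (only option left).
A's domain is down to {1}, so A = 1.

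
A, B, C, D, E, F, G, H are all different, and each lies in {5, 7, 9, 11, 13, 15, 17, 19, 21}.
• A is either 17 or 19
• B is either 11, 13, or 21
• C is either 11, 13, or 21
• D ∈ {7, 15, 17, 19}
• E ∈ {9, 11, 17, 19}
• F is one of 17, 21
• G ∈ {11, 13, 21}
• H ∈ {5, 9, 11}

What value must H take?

The 3 variables B, C, G are confined to {11, 13, 21}, which locks those values in; drop them from E, F, H.
F's domain is down to {17}, so F = 17. So A, D, E can't be 17.
A has just one choice, so A = 19. Remove 19 from D, E.
E must be 9 (only option left). Remove 9 from H.
So H = 5.

5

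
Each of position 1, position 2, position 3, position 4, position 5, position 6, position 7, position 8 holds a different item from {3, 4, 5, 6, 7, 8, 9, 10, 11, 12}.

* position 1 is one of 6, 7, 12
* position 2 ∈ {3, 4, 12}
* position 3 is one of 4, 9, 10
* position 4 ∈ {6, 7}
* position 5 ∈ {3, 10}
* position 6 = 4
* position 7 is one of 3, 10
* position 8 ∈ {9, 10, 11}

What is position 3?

9

position 6 must be 4 (only option left). Remove 4 from position 2, position 3.
Among the 7 still-open variables, 11 fits only position 8 (and all 7 values in {3, 6, 7, 9, 10, 11, 12} must be used), so position 8 = 11.
The 6 still-open variables together cover exactly {3, 6, 7, 9, 10, 12} — 6 values for 6 variables — and 9 appears only in position 3's list, so position 3 = 9.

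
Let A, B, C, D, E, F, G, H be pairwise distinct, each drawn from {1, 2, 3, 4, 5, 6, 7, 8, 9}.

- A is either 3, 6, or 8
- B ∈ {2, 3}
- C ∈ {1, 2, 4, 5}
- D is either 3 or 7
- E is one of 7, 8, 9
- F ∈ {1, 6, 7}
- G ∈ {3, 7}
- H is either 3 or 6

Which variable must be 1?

F

The 2 variables D and G are confined to {3, 7}, which locks those values in; drop them from A, B, E, F, H.
B must be 2 (only option left). So C can't be 2.
H must be 6 (only option left). Eliminate 6 elsewhere: A, F.
So 1 goes to F.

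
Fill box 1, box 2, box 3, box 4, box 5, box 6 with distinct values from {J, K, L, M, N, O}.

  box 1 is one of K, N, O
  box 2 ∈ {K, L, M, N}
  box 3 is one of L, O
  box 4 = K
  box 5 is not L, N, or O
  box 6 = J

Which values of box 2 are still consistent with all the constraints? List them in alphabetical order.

box 4 must be K (only option left). Eliminate K elsewhere: box 1, box 2, box 5.
box 6 must be J (only option left). So box 5 can't be J.
box 5 must be M (only option left). So box 2 can't be M.
No further eliminations apply; box 2 can still be any of L, N.

L, N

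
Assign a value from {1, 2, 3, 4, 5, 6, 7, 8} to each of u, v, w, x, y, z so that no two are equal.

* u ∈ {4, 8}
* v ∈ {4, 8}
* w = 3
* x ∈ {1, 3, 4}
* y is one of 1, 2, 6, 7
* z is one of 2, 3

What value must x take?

1

w's domain is down to {3}, so w = 3. Strike 3 from x, z.
z's domain is down to {2}, so z = 2. Remove 2 from y.
The 2 variables u and v are confined to {4, 8}, which locks those values in; drop them from x.
So x = 1.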